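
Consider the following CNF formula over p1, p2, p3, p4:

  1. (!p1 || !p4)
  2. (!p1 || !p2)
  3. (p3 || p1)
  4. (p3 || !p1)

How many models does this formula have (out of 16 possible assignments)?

5

Satisfying assignments:
  p1=F p2=F p3=T p4=F
  p1=F p2=F p3=T p4=T
  p1=F p2=T p3=T p4=F
  p1=F p2=T p3=T p4=T
  p1=T p2=F p3=T p4=F
Count: 5.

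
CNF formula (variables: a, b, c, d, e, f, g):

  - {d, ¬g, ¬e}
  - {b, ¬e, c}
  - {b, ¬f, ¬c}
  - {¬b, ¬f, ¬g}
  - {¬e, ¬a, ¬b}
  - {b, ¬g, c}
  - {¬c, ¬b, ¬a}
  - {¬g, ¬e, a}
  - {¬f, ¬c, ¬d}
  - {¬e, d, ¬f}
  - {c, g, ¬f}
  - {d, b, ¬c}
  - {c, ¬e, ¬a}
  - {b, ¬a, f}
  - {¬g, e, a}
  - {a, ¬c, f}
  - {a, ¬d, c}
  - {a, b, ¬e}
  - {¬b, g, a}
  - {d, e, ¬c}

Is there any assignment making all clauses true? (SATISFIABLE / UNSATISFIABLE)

SATISFIABLE

Branch on a: take a = True.
Branch on b: take b = True.
  then e is forced to False.
  then c is forced to False.
For the remaining variables, d = True, f = False, g = True works.
So a = True  b = True  c = False  d = True  e = False  f = False  g = True is a satisfying assignment.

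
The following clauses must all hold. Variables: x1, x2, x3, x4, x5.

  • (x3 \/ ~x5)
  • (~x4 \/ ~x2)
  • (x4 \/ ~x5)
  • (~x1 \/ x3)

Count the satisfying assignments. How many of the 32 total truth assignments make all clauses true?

11

Split on x3, then x4.
  x3=1, x4=1: remaining (x1,x2,x5) ∈ {(0,0,0); (0,0,1); (1,0,0); (1,0,1)} — 4.
  x3=1, x4=0: remaining (x1,x2,x5) ∈ {(0,0,0); (0,1,0); (1,0,0); (1,1,0)} — 4.
  x3=0, x4=1: remaining (x1,x2,x5) ∈ {(0,0,0)} — 1.
  x3=0, x4=0: remaining (x1,x2,x5) ∈ {(0,0,0); (0,1,0)} — 2.
Total: 4 + 4 + 1 + 2 = 11.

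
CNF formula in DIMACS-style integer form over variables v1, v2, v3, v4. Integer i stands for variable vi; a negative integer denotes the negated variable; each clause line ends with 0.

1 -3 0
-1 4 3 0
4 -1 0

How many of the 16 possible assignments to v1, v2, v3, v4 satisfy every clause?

8

Satisfying assignments:
  v1=0 v2=0 v3=0 v4=0
  v1=0 v2=0 v3=0 v4=1
  v1=0 v2=1 v3=0 v4=0
  v1=0 v2=1 v3=0 v4=1
  v1=1 v2=0 v3=0 v4=1
  v1=1 v2=0 v3=1 v4=1
  v1=1 v2=1 v3=0 v4=1
  v1=1 v2=1 v3=1 v4=1
Count: 8.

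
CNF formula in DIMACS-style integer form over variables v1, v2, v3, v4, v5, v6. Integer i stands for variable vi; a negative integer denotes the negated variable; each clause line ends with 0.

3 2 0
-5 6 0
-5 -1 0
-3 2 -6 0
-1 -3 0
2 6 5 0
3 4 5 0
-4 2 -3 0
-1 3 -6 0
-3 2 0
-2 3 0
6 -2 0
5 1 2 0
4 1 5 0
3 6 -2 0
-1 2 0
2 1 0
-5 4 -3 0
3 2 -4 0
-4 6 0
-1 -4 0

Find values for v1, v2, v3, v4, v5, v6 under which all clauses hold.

Try v1 = False.
  then v2 is forced to True.
  then v3 is forced to True.
  then v6 is forced to True.
Set v4 = True and propagate.
v5 is now unconstrained; take v5 = False.

v1=0, v2=1, v3=1, v4=1, v5=0, v6=1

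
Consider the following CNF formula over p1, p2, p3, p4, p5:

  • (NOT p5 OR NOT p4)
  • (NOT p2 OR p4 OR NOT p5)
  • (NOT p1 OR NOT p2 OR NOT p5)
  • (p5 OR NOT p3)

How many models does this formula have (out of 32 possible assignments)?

12

Case analysis on p5 and p2:
  p5=T, p2=T: a clause becomes empty — 0.
  p5=T, p2=F: remaining (p1,p3,p4) ∈ {(F,F,F); (F,T,F); (T,F,F); (T,T,F)} — 4.
  p5=F, p2=T: remaining (p1,p3,p4) ∈ {(F,F,F); (F,F,T); (T,F,F); (T,F,T)} — 4.
  p5=F, p2=F: remaining (p1,p3,p4) ∈ {(F,F,F); (F,F,T); (T,F,F); (T,F,T)} — 4.
Total: 0 + 4 + 4 + 4 = 12.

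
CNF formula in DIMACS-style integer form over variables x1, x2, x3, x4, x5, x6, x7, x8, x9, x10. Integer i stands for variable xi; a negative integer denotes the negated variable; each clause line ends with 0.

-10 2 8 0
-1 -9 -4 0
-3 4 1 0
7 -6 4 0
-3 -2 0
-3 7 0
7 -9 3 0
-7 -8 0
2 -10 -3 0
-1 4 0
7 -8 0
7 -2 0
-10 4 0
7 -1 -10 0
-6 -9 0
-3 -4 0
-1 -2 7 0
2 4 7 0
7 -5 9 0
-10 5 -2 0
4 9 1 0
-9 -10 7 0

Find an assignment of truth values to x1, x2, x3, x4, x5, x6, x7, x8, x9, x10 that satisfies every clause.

x1 = F, x2 = T, x3 = F, x4 = T, x5 = T, x6 = F, x7 = T, x8 = F, x9 = T, x10 = F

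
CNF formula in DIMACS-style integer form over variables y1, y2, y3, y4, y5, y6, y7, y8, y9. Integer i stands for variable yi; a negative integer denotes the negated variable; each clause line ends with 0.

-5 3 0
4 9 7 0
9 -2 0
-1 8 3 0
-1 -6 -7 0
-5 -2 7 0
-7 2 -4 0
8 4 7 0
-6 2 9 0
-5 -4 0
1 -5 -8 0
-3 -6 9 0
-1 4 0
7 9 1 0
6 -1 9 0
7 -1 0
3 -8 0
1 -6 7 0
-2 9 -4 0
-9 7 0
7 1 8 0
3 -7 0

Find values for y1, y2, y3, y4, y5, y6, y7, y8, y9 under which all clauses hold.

y5 occurs only negated in the remaining clauses — set y5 = False.
Try y1 = False.
Set y2 = False and propagate.
Try y3 = True.
For the remaining variables, y4 = False, y6 = False, y7 = True, y8 = True, y9 = True works.
Check each clause:
  1. (NOT y5 OR y3) — y3 is true.
  2. (y7 OR y4 OR y9) — y9 is true.
  3. (NOT y2 OR y9) — y9 is true.
  4. (NOT y1 OR y3 OR y8) — y8 is true.
  5. (NOT y7 OR NOT y1 OR NOT y6) — NOT y6 is true.
  6. (NOT y5 OR NOT y2 OR y7) — NOT y5 is true.
  7. (NOT y7 OR NOT y4 OR y2) — NOT y4 is true.
  8. (y8 OR y4 OR y7) — y8 is true.
  9. (y2 OR NOT y6 OR y9) — y9 is true.
  10. (NOT y5 OR NOT y4) — NOT y5 is true.
  11. (NOT y8 OR y1 OR NOT y5) — NOT y5 is true.
  12. (NOT y3 OR y9 OR NOT y6) — y9 is true.
  13. (y4 OR NOT y1) — NOT y1 is true.
  14. (y9 OR y7 OR y1) — y9 is true.
  15. (NOT y1 OR y9 OR y6) — y9 is true.
  16. (y7 OR NOT y1) — NOT y1 is true.
  17. (NOT y8 OR y3) — y3 is true.
  18. (y1 OR NOT y6 OR y7) — NOT y6 is true.
  19. (NOT y2 OR y9 OR NOT y4) — y9 is true.
  20. (NOT y9 OR y7) — y7 is true.
  21. (y7 OR y1 OR y8) — y8 is true.
  22. (y3 OR NOT y7) — y3 is true.

y1=False, y2=False, y3=True, y4=False, y5=False, y6=False, y7=True, y8=True, y9=True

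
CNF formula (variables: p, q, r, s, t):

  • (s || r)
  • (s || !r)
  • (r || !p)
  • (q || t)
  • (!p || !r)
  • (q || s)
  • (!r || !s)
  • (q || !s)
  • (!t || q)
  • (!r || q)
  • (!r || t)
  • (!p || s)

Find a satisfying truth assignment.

p = F, q = T, r = F, s = T, t = T

p occurs only negated in the remaining clauses — set p = False.
q occurs only positively in the remaining clauses — set q = True.
Branch on r: take r = False.
  then s is forced to True.
t is now unconstrained; take t = True.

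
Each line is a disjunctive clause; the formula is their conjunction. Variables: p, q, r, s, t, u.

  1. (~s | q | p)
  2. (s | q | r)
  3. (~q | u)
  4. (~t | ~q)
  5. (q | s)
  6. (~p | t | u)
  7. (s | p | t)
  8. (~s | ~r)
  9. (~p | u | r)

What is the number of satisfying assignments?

6

The models are:
  p=0 q=1 r=0 s=1 t=0 u=1
  p=1 q=0 r=0 s=1 t=0 u=1
  p=1 q=0 r=0 s=1 t=1 u=1
  p=1 q=1 r=0 s=0 t=0 u=1
  p=1 q=1 r=0 s=1 t=0 u=1
  p=1 q=1 r=1 s=0 t=0 u=1
That's 6 in total.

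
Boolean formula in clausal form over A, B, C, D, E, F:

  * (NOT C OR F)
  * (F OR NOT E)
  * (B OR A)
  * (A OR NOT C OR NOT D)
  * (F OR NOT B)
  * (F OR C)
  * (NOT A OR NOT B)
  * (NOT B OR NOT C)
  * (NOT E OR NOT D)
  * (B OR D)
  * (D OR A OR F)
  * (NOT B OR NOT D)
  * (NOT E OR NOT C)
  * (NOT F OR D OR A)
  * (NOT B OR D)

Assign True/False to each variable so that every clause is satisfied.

A=True, B=False, C=True, D=True, E=False, F=True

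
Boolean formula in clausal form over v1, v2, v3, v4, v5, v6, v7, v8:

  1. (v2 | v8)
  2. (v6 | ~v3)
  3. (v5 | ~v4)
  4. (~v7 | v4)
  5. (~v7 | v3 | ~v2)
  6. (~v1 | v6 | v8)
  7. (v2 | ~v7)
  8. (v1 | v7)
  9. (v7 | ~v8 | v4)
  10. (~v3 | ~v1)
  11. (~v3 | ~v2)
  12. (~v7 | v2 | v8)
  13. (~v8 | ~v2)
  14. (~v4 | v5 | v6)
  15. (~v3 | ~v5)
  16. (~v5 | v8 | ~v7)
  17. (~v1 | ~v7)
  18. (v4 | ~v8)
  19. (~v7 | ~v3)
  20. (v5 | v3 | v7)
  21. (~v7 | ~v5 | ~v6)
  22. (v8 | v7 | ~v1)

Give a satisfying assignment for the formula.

v1=1, v2=0, v3=0, v4=1, v5=1, v6=1, v7=0, v8=1

Check each clause:
  1. (v8 | v2) — v8 is true.
  2. (v6 | ~v3) — ~v3 is true.
  3. (v5 | ~v4) — v5 is true.
  4. (~v7 | v4) — ~v7 is true.
  5. (~v7 | v3 | ~v2) — ~v7 is true.
  6. (v8 | v6 | ~v1) — v8 is true.
  7. (~v7 | v2) — ~v7 is true.
  8. (v1 | v7) — v1 is true.
  9. (~v8 | v4 | v7) — v4 is true.
  10. (~v3 | ~v1) — ~v3 is true.
  11. (~v3 | ~v2) — ~v3 is true.
  12. (~v7 | v2 | v8) — v8 is true.
  13. (~v2 | ~v8) — ~v2 is true.
  14. (~v4 | v5 | v6) — v5 is true.
  15. (~v3 | ~v5) — ~v3 is true.
  16. (~v5 | ~v7 | v8) — v8 is true.
  17. (~v7 | ~v1) — ~v7 is true.
  18. (~v8 | v4) — v4 is true.
  19. (~v3 | ~v7) — ~v7 is true.
  20. (v7 | v3 | v5) — v5 is true.
  21. (~v7 | ~v5 | ~v6) — ~v7 is true.
  22. (~v1 | v7 | v8) — v8 is true.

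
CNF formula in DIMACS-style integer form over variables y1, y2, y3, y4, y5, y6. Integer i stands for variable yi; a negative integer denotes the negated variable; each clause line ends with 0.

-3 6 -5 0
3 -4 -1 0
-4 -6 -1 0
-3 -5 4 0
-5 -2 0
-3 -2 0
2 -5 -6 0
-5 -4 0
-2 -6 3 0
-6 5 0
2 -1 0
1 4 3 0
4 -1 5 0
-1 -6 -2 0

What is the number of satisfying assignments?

The models are:
  y1=F y2=F y3=F y4=T y5=F y6=F
  y1=F y2=F y3=T y4=F y5=F y6=F
  y1=F y2=F y3=T y4=T y5=F y6=F
  y1=F y2=T y3=F y4=T y5=F y6=F
That's 4 in total.

4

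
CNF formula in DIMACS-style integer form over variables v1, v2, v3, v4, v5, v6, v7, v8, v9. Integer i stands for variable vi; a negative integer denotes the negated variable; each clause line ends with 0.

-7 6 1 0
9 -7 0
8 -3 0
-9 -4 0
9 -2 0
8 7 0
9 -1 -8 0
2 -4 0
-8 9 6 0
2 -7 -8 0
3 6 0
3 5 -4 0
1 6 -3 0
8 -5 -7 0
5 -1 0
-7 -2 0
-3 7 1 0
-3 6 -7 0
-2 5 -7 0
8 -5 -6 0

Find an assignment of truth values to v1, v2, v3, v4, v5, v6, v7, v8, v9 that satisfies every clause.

v1=1, v2=1, v3=0, v4=0, v5=1, v6=1, v7=0, v8=1, v9=1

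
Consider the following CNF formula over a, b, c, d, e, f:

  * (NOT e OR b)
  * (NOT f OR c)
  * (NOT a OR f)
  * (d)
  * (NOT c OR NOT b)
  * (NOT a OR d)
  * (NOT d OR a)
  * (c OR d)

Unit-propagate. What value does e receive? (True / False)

False

(d) is a unit clause: d = True.
In (a OR NOT d), NOT d is now false; a must hold, so a = True.
(NOT a OR f): since a = True, the clause reduces to (f). f = True.
(NOT f OR c): since f = True, the clause reduces to (c). c = True.
(NOT c OR NOT b): since c = True, the clause reduces to (NOT b). b = False.
In (b OR NOT e), b is now false; NOT e must hold, so e = False.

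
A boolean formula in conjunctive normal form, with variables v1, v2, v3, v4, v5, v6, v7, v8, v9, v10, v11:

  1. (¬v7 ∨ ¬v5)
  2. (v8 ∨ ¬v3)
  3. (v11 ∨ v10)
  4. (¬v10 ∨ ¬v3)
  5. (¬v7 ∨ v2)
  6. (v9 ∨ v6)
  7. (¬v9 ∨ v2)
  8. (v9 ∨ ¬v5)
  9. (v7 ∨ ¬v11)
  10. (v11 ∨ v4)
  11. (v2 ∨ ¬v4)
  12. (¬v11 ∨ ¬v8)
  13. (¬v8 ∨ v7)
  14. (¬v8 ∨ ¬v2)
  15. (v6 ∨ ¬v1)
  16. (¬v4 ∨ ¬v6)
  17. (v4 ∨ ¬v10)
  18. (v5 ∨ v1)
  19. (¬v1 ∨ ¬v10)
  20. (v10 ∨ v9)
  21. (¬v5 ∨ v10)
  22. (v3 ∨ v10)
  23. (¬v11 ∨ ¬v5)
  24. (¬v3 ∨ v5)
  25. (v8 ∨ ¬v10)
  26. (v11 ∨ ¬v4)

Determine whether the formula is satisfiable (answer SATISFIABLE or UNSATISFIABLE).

v10 = True:
  propagation gives v3=False, v4=True, v2=True, v8=False; an empty clause results — contradiction.
v10 = False:
  propagation gives v11=True, v7=True, v5=False, v2=True; an empty clause results — contradiction.
Every branch closes, so no satisfying assignment exists.

UNSATISFIABLE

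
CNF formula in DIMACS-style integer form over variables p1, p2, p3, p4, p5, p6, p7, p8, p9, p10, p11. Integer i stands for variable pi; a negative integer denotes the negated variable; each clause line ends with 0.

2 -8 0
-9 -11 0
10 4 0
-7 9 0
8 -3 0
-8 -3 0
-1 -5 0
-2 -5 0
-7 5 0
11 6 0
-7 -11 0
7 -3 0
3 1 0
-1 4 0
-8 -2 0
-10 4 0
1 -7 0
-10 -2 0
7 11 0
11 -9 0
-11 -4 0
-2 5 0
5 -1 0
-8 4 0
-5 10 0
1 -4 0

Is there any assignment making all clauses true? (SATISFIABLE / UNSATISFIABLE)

UNSATISFIABLE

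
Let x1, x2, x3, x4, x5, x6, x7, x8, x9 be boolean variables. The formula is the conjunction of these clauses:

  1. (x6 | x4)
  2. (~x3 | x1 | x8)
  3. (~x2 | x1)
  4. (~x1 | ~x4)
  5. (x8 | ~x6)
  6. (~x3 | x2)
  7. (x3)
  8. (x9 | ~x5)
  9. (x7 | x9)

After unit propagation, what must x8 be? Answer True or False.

True

(x3) is a unit clause: x3 = True.
From (x2 | ~x3) and x3 = True: x2 = True.
In (~x2 | x1), ~x2 is now false; x1 must hold, so x1 = True.
From (~x4 | ~x1) and x1 = True: x4 = False.
From (x6 | x4) and x4 = False: x6 = True.
In (~x6 | x8), ~x6 is now false; x8 must hold, so x8 = True.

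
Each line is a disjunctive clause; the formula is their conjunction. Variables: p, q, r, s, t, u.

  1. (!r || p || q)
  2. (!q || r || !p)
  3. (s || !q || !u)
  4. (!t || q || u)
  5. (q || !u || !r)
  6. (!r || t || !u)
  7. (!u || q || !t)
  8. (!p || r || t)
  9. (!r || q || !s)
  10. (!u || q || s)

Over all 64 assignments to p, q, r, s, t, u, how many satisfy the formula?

Case analysis on q and r:
  q=T, r=T: p free; 5 ways for (s,t,u) × 2^1 = 10.
  q=T, r=F: t free; 3 ways for (p,s,u) × 2^1 = 6.
  q=F, r=T: remaining (p,s,t,u) ∈ {(T,F,F,F)} — 1.
  q=F, r=F: remaining (p,s,t,u) ∈ {(F,F,F,F); (F,T,F,F); (F,T,F,T)} — 3.
Total: 10 + 6 + 1 + 3 = 20.

20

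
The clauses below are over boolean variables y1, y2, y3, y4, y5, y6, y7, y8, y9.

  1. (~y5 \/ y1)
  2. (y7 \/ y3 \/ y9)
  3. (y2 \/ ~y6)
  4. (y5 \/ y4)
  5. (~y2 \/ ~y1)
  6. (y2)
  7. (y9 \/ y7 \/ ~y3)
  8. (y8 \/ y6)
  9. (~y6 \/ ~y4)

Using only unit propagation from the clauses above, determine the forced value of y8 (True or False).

(y2) stands alone — y2 = True.
In (~y2 \/ ~y1), ~y2 is now false; ~y1 must hold, so y1 = False.
(y1 \/ ~y5) with y1 = False leaves only ~y5, so y5 = False.
(y5 \/ y4) with y5 = False leaves only y4, so y4 = True.
In (~y4 \/ ~y6), ~y4 is now false; ~y6 must hold, so y6 = False.
From (y6 \/ y8) and y6 = False: y8 = True.

True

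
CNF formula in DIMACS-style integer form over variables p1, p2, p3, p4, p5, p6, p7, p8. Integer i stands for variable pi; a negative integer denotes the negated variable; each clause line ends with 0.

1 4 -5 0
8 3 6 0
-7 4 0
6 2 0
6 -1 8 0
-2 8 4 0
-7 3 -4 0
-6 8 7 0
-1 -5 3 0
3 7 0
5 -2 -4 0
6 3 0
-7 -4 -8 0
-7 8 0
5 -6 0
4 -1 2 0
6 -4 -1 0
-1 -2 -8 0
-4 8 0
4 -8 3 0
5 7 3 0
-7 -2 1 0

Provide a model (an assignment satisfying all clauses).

p1=0, p2=1, p3=1, p4=1, p5=1, p6=0, p7=0, p8=1

Check each clause:
  1. (p1 \/ p4 \/ ~p5) — p4 is true.
  2. (p3 \/ p8 \/ p6) — p8 is true.
  3. (~p7 \/ p4) — ~p7 is true.
  4. (p2 \/ p6) — p2 is true.
  5. (~p1 \/ p6 \/ p8) — p8 is true.
  6. (p8 \/ ~p2 \/ p4) — p8 is true.
  7. (p3 \/ ~p7 \/ ~p4) — ~p7 is true.
  8. (p8 \/ ~p6 \/ p7) — p8 is true.
  9. (p3 \/ ~p1 \/ ~p5) — p3 is true.
  10. (p7 \/ p3) — p3 is true.
  11. (~p4 \/ p5 \/ ~p2) — p5 is true.
  12. (p6 \/ p3) — p3 is true.
  13. (~p7 \/ ~p8 \/ ~p4) — ~p7 is true.
  14. (~p7 \/ p8) — p8 is true.
  15. (p5 \/ ~p6) — ~p6 is true.
  16. (p2 \/ p4 \/ ~p1) — p2 is true.
  17. (p6 \/ ~p1 \/ ~p4) — ~p1 is true.
  18. (~p2 \/ ~p8 \/ ~p1) — ~p1 is true.
  19. (p8 \/ ~p4) — p8 is true.
  20. (~p8 \/ p3 \/ p4) — p3 is true.
  21. (p5 \/ p3 \/ p7) — p3 is true.
  22. (~p7 \/ ~p2 \/ p1) — ~p7 is true.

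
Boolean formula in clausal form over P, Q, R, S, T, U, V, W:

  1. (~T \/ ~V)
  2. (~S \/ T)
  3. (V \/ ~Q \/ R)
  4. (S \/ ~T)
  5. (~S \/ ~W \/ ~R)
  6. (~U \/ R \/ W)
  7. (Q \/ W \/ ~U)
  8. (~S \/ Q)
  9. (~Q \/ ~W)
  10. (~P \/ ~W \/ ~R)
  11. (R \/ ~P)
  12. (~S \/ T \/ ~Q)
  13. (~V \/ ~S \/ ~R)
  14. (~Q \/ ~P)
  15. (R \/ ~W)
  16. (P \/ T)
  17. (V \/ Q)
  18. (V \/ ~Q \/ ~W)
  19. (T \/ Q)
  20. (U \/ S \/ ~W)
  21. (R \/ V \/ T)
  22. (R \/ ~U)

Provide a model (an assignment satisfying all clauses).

Set P = False and propagate.
  then T is forced to True.
  then V is forced to False.
  then S is forced to True.
  then Q is forced to True.
  then R is forced to True.
  then W is forced to False.
U is now unconstrained; take U = True.
Every clause has at least one true literal under this assignment.

P=False  Q=True  R=True  S=True  T=True  U=True  V=False  W=False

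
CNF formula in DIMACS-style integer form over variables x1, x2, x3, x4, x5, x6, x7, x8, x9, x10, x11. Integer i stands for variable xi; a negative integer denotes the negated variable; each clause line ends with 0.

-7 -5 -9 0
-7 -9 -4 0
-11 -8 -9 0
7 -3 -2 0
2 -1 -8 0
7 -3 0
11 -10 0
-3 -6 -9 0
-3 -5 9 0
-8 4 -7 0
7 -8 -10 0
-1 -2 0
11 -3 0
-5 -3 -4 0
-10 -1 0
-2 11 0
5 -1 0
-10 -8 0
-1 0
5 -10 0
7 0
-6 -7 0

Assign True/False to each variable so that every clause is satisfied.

x1 = 0, x2 = 0, x3 = 0, x4 = 0, x5 = 0, x6 = 0, x7 = 1, x8 = 0, x9 = 0, x10 = 0, x11 = 1

Unit propagation: (¬x1) forces x1 = False.
The clause (x7) is unit: x7 must be True.
Unit propagation: (¬x6) forces x6 = False.
x2 occurs only negated in the remaining clauses — set x2 = False.
Pure literal: x3 appears only negated; assign x3 = False.
Set x4 = False and propagate.
  then x8 is forced to False.
The remaining clauses are satisfied by x5 = False, x9 = False, x10 = False, x11 = True.
Every clause has at least one true literal under this assignment.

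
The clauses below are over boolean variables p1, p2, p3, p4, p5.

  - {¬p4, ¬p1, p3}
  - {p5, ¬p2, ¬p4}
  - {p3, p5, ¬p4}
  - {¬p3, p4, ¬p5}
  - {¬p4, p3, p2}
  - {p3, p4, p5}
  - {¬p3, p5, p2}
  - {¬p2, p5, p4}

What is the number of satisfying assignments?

9

Split on p4, then p3.
  p4=T, p3=T: remaining (p1,p2,p5) ∈ {(F,F,T); (F,T,T); (T,F,T); (T,T,T)} — 4.
  p4=T, p3=F: remaining (p1,p2,p5) ∈ {(F,T,T)} — 1.
  p4=F, p3=T: a clause becomes empty — 0.
  p4=F, p3=F: remaining (p1,p2,p5) ∈ {(F,F,T); (F,T,T); (T,F,T); (T,T,T)} — 4.
Total: 4 + 1 + 0 + 4 = 9.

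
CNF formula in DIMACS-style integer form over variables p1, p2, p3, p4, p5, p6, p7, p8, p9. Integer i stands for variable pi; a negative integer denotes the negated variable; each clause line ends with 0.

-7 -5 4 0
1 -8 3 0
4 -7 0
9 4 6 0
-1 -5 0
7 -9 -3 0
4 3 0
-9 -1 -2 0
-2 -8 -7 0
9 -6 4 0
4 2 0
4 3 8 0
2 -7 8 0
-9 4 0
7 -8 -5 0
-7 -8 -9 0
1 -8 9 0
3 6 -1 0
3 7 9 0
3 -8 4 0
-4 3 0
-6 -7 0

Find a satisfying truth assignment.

p1=False  p2=False  p3=True  p4=True  p5=False  p6=False  p7=False  p8=False  p9=False

Check each clause:
  1. (p4 OR NOT p5 OR NOT p7) — NOT p7 is true.
  2. (NOT p8 OR p3 OR p1) — NOT p8 is true.
  3. (NOT p7 OR p4) — NOT p7 is true.
  4. (p9 OR p4 OR p6) — p4 is true.
  5. (NOT p1 OR NOT p5) — NOT p5 is true.
  6. (p7 OR NOT p3 OR NOT p9) — NOT p9 is true.
  7. (p3 OR p4) — p3 is true.
  8. (NOT p2 OR NOT p1 OR NOT p9) — NOT p2 is true.
  9. (NOT p2 OR NOT p7 OR NOT p8) — NOT p8 is true.
  10. (p9 OR NOT p6 OR p4) — NOT p6 is true.
  11. (p2 OR p4) — p4 is true.
  12. (p3 OR p4 OR p8) — p3 is true.
  13. (NOT p7 OR p8 OR p2) — NOT p7 is true.
  14. (NOT p9 OR p4) — p4 is true.
  15. (NOT p8 OR NOT p5 OR p7) — NOT p8 is true.
  16. (NOT p9 OR NOT p7 OR NOT p8) — NOT p8 is true.
  17. (p9 OR NOT p8 OR p1) — NOT p8 is true.
  18. (p6 OR NOT p1 OR p3) — p3 is true.
  19. (p9 OR p3 OR p7) — p3 is true.
  20. (p4 OR p3 OR NOT p8) — NOT p8 is true.
  21. (p3 OR NOT p4) — p3 is true.
  22. (NOT p6 OR NOT p7) — NOT p7 is true.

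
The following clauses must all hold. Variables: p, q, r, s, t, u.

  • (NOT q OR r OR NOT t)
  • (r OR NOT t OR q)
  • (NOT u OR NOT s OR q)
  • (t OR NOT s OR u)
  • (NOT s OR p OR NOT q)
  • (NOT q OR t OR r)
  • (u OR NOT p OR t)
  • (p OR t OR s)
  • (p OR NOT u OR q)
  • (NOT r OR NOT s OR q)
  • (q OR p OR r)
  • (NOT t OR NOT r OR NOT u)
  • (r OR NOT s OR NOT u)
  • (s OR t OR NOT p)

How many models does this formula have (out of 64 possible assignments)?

Satisfying assignments:
  p=0 q=0 r=1 s=0 t=1 u=0
  p=0 q=1 r=1 s=0 t=1 u=0
  p=1 q=0 r=1 s=0 t=1 u=0
  p=1 q=1 r=1 s=0 t=1 u=0
  p=1 q=1 r=1 s=1 t=0 u=1
  p=1 q=1 r=1 s=1 t=1 u=0
Count: 6.

6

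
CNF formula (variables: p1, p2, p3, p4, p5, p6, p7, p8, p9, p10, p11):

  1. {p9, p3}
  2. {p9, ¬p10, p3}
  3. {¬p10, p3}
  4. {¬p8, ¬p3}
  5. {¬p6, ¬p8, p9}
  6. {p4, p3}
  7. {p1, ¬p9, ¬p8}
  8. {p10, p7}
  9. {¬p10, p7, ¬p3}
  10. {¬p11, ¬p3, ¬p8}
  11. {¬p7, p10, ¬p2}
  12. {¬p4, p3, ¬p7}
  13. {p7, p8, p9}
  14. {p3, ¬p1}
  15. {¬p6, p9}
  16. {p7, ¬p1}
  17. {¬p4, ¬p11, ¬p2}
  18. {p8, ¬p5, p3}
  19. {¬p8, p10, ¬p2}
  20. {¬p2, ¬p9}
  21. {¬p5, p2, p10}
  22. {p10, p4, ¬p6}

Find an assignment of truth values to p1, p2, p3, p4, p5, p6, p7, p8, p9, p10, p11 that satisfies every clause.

p5 occurs only negated in the remaining clauses — set p5 = False.
Try p1 = False.
Branch on p2: take p2 = False.
Set p3 = True and propagate.
  then p8 is forced to False.
The remaining clauses are satisfied by p4 = True, p6 = True, p7 = True, p9 = True, p10 = True, p11 = True.
Every clause has at least one true literal under this assignment.
Check each clause:
  1. {p9, p3} — p9 is true.
  2. {p3, p9, ¬p10} — p9 is true.
  3. {¬p10, p3} — p3 is true.
  4. {¬p8, ¬p3} — ¬p8 is true.
  5. {¬p6, p9, ¬p8} — ¬p8 is true.
  6. {p3, p4} — p3 is true.
  7. {¬p9, ¬p8, p1} — ¬p8 is true.
  8. {p7, p10} — p10 is true.
  9. {p7, ¬p3, ¬p10} — p7 is true.
  10. {¬p8, ¬p3, ¬p11} — ¬p8 is true.
  11. {¬p7, p10, ¬p2} — p10 is true.
  12. {¬p7, p3, ¬p4} — p3 is true.
  13. {p9, p7, p8} — p9 is true.
  14. {¬p1, p3} — p3 is true.
  15. {p9, ¬p6} — p9 is true.
  16. {¬p1, p7} — ¬p1 is true.
  17. {¬p2, ¬p4, ¬p11} — ¬p2 is true.
  18. {¬p5, p3, p8} — p3 is true.
  19. {¬p8, p10, ¬p2} — ¬p8 is true.
  20. {¬p9, ¬p2} — ¬p2 is true.
  21. {¬p5, p2, p10} — p10 is true.
  22. {p4, p10, ¬p6} — p10 is true.

p1 = False, p2 = False, p3 = True, p4 = True, p5 = False, p6 = True, p7 = True, p8 = False, p9 = True, p10 = True, p11 = True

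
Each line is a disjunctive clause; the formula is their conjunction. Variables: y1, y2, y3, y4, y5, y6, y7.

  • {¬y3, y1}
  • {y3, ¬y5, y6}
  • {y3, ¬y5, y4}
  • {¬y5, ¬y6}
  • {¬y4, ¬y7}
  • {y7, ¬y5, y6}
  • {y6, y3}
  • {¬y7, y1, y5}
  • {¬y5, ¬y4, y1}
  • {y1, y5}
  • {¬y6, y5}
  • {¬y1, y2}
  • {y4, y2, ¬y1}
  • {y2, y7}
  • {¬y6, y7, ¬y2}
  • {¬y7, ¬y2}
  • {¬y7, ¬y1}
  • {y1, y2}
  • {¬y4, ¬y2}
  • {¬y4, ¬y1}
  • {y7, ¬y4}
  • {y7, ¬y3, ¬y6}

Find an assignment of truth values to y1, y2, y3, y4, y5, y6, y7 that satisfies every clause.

y1 = True  y2 = True  y3 = True  y4 = False  y5 = False  y6 = False  y7 = False

Check each clause:
  1. {y1, ¬y3} — y1 is true.
  2. {¬y5, y6, y3} — y3 is true.
  3. {¬y5, y3, y4} — y3 is true.
  4. {¬y6, ¬y5} — ¬y6 is true.
  5. {¬y4, ¬y7} — ¬y7 is true.
  6. {¬y5, y7, y6} — ¬y5 is true.
  7. {y6, y3} — y3 is true.
  8. {y5, y1, ¬y7} — ¬y7 is true.
  9. {¬y4, ¬y5, y1} — y1 is true.
  10. {y1, y5} — y1 is true.
  11. {y5, ¬y6} — ¬y6 is true.
  12. {¬y1, y2} — y2 is true.
  13. {¬y1, y4, y2} — y2 is true.
  14. {y2, y7} — y2 is true.
  15. {y7, ¬y6, ¬y2} — ¬y6 is true.
  16. {¬y7, ¬y2} — ¬y7 is true.
  17. {¬y1, ¬y7} — ¬y7 is true.
  18. {y1, y2} — y1 is true.
  19. {¬y2, ¬y4} — ¬y4 is true.
  20. {¬y1, ¬y4} — ¬y4 is true.
  21. {y7, ¬y4} — ¬y4 is true.
  22. {¬y3, ¬y6, y7} — ¬y6 is true.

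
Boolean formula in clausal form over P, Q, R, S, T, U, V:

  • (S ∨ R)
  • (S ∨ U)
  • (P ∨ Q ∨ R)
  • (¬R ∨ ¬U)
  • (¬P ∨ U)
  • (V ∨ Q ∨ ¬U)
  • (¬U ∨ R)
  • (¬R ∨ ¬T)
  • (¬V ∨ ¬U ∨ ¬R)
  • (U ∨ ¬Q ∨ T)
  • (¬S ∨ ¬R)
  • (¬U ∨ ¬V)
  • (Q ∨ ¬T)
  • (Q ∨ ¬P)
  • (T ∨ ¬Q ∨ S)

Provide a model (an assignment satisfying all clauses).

P=False, Q=True, R=False, S=True, T=True, U=False, V=False

Set P = False and propagate.
Branch on Q: take Q = True.
For the remaining variables, R = False, S = True, T = True, U = False, V = False works.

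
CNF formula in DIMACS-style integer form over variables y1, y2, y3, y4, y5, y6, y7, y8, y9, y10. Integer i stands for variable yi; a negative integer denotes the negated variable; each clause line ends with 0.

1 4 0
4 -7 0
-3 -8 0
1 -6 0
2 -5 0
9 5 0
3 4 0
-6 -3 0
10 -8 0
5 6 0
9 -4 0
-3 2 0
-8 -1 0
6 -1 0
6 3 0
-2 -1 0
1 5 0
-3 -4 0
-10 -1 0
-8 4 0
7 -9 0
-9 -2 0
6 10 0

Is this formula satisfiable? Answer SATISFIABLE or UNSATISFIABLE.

SATISFIABLE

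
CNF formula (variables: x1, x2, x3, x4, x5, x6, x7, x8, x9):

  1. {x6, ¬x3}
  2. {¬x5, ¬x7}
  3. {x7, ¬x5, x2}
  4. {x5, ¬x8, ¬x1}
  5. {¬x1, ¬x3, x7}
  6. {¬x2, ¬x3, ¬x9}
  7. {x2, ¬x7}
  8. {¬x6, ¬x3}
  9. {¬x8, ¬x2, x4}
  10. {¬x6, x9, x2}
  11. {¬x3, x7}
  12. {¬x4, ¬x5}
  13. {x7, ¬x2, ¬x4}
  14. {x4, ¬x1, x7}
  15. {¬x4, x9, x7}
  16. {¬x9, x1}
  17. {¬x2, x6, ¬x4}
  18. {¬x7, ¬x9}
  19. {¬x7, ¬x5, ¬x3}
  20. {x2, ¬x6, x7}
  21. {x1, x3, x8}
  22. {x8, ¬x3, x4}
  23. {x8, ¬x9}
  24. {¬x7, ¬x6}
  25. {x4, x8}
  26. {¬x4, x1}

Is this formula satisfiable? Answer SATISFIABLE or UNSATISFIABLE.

Set x1 = False and propagate.
  then x9 is forced to False.
  then x4 is forced to False.
  then x8 is forced to True.
  then x2 is forced to False.
  then x7 is forced to False.
  then x5 is forced to False.
  then x6 is forced to False.
  then x3 is forced to False.
So x1 = F  x2 = F  x3 = F  x4 = F  x5 = F  x6 = F  x7 = F  x8 = T  x9 = F is a satisfying assignment.

SATISFIABLE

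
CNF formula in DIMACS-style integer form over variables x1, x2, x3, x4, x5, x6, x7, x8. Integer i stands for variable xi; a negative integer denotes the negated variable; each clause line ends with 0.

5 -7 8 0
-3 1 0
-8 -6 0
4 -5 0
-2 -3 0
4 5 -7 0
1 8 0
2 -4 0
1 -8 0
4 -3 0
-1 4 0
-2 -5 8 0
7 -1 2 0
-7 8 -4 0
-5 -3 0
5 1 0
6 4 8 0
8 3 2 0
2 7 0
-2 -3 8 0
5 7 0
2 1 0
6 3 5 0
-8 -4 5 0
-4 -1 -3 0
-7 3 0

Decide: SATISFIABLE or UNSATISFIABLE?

SATISFIABLE

Set x1 = True and propagate.
  then x4 is forced to True.
  then x2 is forced to True.
  then x3 is forced to False.
  then x7 is forced to False.
  then x5 is forced to True.
  then x8 is forced to True.
  then x6 is forced to False.
So x1 = 1, x2 = 1, x3 = 0, x4 = 1, x5 = 1, x6 = 0, x7 = 0, x8 = 1 is a satisfying assignment.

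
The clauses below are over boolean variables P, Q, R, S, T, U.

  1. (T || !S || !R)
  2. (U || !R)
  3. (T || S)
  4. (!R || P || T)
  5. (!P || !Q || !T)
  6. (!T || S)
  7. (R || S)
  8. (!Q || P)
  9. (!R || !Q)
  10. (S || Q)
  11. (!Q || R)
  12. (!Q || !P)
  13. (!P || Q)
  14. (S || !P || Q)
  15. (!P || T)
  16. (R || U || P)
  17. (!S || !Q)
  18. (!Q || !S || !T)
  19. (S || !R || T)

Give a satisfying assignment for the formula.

P=0, Q=0, R=1, S=1, T=1, U=1

U occurs only positively in the remaining clauses — set U = True.
Branch on P: take P = False.
  then Q is forced to False.
  then S is forced to True.
Set R = True and propagate.
  then T is forced to True.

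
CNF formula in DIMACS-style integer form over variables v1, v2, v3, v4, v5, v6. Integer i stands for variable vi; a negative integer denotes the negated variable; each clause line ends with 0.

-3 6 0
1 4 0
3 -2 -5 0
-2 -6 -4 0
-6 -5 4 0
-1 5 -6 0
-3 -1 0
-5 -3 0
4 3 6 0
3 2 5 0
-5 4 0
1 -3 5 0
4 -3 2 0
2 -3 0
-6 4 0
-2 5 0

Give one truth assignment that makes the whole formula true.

v1=True  v2=False  v3=False  v4=True  v5=True  v6=True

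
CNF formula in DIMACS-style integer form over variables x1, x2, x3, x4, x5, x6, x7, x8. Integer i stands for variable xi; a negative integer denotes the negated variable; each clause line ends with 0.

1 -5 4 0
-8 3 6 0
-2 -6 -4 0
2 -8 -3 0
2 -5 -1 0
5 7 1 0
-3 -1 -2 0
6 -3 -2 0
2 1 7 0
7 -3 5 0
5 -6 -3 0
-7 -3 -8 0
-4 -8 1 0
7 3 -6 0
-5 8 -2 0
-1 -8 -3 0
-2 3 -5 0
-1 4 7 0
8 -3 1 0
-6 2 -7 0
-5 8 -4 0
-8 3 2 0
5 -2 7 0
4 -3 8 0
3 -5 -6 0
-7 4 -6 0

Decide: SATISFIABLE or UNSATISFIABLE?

SATISFIABLE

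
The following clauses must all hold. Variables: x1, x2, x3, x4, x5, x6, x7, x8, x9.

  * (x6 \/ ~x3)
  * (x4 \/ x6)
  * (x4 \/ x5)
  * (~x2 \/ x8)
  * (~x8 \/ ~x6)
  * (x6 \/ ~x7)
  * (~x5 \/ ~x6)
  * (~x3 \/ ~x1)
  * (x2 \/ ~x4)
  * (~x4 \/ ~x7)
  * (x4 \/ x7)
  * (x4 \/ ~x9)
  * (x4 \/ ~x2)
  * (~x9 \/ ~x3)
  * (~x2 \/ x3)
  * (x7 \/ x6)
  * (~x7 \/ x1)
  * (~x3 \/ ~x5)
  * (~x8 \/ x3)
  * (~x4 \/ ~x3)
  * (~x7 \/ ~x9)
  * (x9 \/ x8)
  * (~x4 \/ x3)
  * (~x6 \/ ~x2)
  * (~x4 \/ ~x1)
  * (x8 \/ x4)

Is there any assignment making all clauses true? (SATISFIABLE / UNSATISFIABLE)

x4 = True:
  propagation gives x2=True, x8=True, x6=False, x3=False; an empty clause results — contradiction.
x4 = False:
  propagation gives x6=True, x5=True; an empty clause results — contradiction.
Every branch closes, so no satisfying assignment exists.

UNSATISFIABLE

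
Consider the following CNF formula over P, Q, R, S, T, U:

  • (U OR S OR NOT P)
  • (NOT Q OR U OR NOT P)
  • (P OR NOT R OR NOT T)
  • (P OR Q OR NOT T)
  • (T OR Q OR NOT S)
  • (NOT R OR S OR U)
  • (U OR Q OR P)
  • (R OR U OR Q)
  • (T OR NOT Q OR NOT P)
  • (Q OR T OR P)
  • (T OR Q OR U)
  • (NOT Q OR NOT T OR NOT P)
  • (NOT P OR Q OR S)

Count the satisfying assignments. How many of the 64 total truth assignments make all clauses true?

Split on Q, then P.
  Q=T, P=T: a clause becomes empty — 0.
  Q=T, P=F: 11 of the 16 assignments to (R,S,T,U) work.
  Q=F, P=T: remaining (R,S,T,U) ∈ {(F,T,T,T); (T,T,T,F); (T,T,T,T)} — 3.
  Q=F, P=F: a clause becomes empty — 0.
Total: 0 + 11 + 3 + 0 = 14.

14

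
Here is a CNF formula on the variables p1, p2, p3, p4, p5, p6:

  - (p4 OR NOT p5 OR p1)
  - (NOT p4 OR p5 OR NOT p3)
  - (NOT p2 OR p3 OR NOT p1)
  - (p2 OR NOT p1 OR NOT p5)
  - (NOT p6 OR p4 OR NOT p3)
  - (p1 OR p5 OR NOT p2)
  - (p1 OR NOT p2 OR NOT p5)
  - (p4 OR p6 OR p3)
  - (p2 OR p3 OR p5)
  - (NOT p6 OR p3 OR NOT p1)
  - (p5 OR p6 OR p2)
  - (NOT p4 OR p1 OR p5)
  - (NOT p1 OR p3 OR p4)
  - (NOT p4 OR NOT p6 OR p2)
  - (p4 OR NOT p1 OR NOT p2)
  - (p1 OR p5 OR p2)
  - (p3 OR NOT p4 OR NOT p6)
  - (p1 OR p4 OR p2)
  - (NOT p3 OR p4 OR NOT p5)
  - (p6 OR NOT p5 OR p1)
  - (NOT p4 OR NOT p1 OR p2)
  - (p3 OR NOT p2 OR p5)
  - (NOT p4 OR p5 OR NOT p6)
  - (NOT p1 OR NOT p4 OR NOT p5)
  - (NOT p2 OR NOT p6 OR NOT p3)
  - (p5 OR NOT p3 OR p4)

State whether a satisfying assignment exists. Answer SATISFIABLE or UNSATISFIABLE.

UNSATISFIABLE

p4 = True:
  p5 = True:
    propagation gives p1=False, p2=False, p6=False; an empty clause results — contradiction.
  p5 = False:
    propagation gives p3=False, p2=True; an empty clause results — contradiction.
p4 = False:
  p1 = True:
    propagation gives p3=True, p6=False, p2=False, p5=False; an empty clause results — contradiction.
  p1 = False:
    propagation gives p5=False, p2=False; an empty clause results — contradiction.
Every branch closes, so no satisfying assignment exists.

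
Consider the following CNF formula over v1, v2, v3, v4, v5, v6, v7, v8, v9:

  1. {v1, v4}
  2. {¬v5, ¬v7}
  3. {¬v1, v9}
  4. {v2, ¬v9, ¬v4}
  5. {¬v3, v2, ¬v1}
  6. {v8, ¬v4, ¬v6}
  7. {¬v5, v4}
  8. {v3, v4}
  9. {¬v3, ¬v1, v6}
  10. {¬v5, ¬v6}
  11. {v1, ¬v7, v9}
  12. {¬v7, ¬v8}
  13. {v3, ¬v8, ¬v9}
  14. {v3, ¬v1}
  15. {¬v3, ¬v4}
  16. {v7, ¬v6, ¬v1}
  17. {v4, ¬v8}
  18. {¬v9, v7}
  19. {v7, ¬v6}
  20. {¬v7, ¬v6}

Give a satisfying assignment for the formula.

v1=0, v2=0, v3=0, v4=1, v5=1, v6=0, v7=0, v8=0, v9=0

Check each clause:
  1. {v1, v4} — v4 is true.
  2. {¬v7, ¬v5} — ¬v7 is true.
  3. {¬v1, v9} — ¬v1 is true.
  4. {v2, ¬v9, ¬v4} — ¬v9 is true.
  5. {¬v3, ¬v1, v2} — ¬v3 is true.
  6. {¬v6, v8, ¬v4} — ¬v6 is true.
  7. {v4, ¬v5} — v4 is true.
  8. {v3, v4} — v4 is true.
  9. {¬v3, v6, ¬v1} — ¬v3 is true.
  10. {¬v6, ¬v5} — ¬v6 is true.
  11. {¬v7, v1, v9} — ¬v7 is true.
  12. {¬v8, ¬v7} — ¬v8 is true.
  13. {¬v8, v3, ¬v9} — ¬v8 is true.
  14. {¬v1, v3} — ¬v1 is true.
  15. {¬v4, ¬v3} — ¬v3 is true.
  16. {¬v6, ¬v1, v7} — ¬v6 is true.
  17. {v4, ¬v8} — ¬v8 is true.
  18. {v7, ¬v9} — ¬v9 is true.
  19. {v7, ¬v6} — ¬v6 is true.
  20. {¬v6, ¬v7} — ¬v7 is true.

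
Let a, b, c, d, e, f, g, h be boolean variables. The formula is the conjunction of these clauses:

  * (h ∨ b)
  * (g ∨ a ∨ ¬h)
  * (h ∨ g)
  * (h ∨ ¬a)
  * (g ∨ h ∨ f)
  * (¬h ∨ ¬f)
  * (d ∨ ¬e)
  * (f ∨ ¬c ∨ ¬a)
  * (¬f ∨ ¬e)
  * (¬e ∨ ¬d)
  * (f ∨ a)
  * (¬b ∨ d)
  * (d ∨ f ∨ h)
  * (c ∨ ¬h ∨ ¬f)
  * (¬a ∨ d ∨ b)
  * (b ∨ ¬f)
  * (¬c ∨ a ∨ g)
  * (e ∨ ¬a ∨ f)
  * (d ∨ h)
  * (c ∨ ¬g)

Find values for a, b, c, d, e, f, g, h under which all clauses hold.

a=False, b=True, c=True, d=True, e=False, f=True, g=True, h=False

Check each clause:
  1. (b ∨ h) — b is true.
  2. (¬h ∨ a ∨ g) — ¬h is true.
  3. (h ∨ g) — g is true.
  4. (h ∨ ¬a) — ¬a is true.
  5. (f ∨ g ∨ h) — f is true.
  6. (¬h ∨ ¬f) — ¬h is true.
  7. (¬e ∨ d) — ¬e is true.
  8. (f ∨ ¬a ∨ ¬c) — ¬a is true.
  9. (¬f ∨ ¬e) — ¬e is true.
  10. (¬d ∨ ¬e) — ¬e is true.
  11. (a ∨ f) — f is true.
  12. (¬b ∨ d) — d is true.
  13. (f ∨ h ∨ d) — d is true.
  14. (¬h ∨ ¬f ∨ c) — ¬h is true.
  15. (b ∨ ¬a ∨ d) — b is true.
  16. (b ∨ ¬f) — b is true.
  17. (¬c ∨ g ∨ a) — g is true.
  18. (e ∨ ¬a ∨ f) — f is true.
  19. (h ∨ d) — d is true.
  20. (c ∨ ¬g) — c is true.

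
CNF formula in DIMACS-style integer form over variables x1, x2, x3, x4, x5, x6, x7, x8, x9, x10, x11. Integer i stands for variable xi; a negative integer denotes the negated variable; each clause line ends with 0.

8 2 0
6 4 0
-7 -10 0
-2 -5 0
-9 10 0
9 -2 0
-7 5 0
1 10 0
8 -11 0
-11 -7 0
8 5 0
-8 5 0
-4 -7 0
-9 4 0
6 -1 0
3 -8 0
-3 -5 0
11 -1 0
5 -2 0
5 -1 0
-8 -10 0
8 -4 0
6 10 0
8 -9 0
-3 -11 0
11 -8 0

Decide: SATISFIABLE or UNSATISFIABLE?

x8 = True:
  propagation gives x5=True, x2=False, x3=True; an empty clause results — contradiction.
x8 = False:
  propagation gives x2=True, x5=False; an empty clause results — contradiction.
Every branch closes, so no satisfying assignment exists.

UNSATISFIABLE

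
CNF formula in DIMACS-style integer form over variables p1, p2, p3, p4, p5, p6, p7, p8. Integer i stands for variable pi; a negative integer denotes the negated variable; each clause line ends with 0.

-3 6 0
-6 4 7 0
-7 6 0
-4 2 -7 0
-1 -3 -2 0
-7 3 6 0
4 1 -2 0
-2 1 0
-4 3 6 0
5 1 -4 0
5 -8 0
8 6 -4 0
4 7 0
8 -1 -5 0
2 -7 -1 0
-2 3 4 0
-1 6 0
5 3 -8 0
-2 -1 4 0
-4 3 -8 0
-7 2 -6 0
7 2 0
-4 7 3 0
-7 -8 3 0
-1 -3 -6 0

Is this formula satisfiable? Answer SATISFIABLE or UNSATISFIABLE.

SATISFIABLE

Branch on p1: take p1 = True.
  then p6 is forced to True.
  then p3 is forced to False.
Set p2 = True and propagate.
  then p4 is forced to True.
  then p8 is forced to False.
  then p5 is forced to False.
  then p7 is forced to True.
Every clause has at least one true literal under this assignment.
So p1=True, p2=True, p3=False, p4=True, p5=False, p6=True, p7=True, p8=False is a satisfying assignment.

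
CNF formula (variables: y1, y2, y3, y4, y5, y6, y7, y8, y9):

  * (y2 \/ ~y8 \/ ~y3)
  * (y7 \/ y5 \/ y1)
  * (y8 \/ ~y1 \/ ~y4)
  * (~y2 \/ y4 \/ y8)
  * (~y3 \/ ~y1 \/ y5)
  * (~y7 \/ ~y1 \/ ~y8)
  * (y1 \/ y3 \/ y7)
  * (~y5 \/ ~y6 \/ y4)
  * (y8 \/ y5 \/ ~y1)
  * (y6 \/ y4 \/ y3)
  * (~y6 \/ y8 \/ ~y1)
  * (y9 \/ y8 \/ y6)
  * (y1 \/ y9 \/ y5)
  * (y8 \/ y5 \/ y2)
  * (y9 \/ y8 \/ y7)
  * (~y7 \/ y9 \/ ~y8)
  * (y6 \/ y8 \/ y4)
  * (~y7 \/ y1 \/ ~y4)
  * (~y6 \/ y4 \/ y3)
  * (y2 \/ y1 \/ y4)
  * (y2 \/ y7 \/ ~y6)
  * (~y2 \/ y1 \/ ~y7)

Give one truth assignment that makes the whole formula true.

y1=False, y2=True, y3=True, y4=True, y5=True, y6=False, y7=False, y8=True, y9=False

Check each clause:
  1. (~y3 \/ y2 \/ ~y8) — y2 is true.
  2. (y1 \/ y7 \/ y5) — y5 is true.
  3. (~y1 \/ ~y4 \/ y8) — y8 is true.
  4. (~y2 \/ y4 \/ y8) — y8 is true.
  5. (~y3 \/ ~y1 \/ y5) — y5 is true.
  6. (~y1 \/ ~y8 \/ ~y7) — ~y7 is true.
  7. (y1 \/ y3 \/ y7) — y3 is true.
  8. (y4 \/ ~y5 \/ ~y6) — ~y6 is true.
  9. (y5 \/ y8 \/ ~y1) — y8 is true.
  10. (y6 \/ y3 \/ y4) — y3 is true.
  11. (y8 \/ ~y1 \/ ~y6) — y8 is true.
  12. (y6 \/ y9 \/ y8) — y8 is true.
  13. (y9 \/ y5 \/ y1) — y5 is true.
  14. (y8 \/ y5 \/ y2) — y8 is true.
  15. (y7 \/ y8 \/ y9) — y8 is true.
  16. (~y8 \/ ~y7 \/ y9) — ~y7 is true.
  17. (y8 \/ y4 \/ y6) — y8 is true.
  18. (~y7 \/ ~y4 \/ y1) — ~y7 is true.
  19. (y3 \/ y4 \/ ~y6) — ~y6 is true.
  20. (y4 \/ y1 \/ y2) — y2 is true.
  21. (~y6 \/ y2 \/ y7) — ~y6 is true.
  22. (~y7 \/ y1 \/ ~y2) — ~y7 is true.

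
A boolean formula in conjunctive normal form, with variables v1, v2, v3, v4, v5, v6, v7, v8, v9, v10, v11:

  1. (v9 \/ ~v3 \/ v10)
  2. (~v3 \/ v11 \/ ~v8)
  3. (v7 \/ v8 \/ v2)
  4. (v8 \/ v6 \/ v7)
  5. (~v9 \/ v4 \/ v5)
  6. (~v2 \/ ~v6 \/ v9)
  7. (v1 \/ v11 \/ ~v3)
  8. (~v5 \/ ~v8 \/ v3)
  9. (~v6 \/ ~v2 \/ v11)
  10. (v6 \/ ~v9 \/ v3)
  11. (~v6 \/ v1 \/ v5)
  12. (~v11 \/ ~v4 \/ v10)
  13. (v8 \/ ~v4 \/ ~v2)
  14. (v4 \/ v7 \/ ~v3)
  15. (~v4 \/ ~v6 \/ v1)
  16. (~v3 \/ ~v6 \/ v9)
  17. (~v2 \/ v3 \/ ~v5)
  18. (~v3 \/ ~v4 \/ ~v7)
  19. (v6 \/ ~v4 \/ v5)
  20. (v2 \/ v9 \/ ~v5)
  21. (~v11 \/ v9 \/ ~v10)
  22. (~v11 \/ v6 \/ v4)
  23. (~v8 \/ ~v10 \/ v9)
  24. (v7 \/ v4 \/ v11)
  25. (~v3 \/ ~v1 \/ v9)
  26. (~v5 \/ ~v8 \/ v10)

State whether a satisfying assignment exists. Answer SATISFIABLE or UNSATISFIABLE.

SATISFIABLE

Set v1 = True and propagate.
Try v2 = False.
Try v3 = True.
  then v9 is forced to True.
The remaining clauses are satisfied by v4 = False, v5 = True, v6 = False, v7 = True, v8 = False, v10 = True, v11 = False.
Every clause has at least one true literal under this assignment.
So v1 = 1, v2 = 0, v3 = 1, v4 = 0, v5 = 1, v6 = 0, v7 = 1, v8 = 0, v9 = 1, v10 = 1, v11 = 0 is a satisfying assignment.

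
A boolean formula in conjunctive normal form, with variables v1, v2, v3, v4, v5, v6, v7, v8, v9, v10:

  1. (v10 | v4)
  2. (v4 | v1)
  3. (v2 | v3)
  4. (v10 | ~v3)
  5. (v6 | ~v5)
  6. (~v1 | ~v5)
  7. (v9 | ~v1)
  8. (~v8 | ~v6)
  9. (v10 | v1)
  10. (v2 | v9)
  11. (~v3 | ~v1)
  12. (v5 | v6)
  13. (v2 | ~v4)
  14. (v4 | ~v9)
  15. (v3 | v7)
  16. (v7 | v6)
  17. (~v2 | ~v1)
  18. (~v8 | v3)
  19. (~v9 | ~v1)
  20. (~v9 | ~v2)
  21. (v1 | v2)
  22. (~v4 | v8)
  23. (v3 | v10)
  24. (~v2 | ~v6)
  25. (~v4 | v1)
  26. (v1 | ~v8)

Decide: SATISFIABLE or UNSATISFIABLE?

UNSATISFIABLE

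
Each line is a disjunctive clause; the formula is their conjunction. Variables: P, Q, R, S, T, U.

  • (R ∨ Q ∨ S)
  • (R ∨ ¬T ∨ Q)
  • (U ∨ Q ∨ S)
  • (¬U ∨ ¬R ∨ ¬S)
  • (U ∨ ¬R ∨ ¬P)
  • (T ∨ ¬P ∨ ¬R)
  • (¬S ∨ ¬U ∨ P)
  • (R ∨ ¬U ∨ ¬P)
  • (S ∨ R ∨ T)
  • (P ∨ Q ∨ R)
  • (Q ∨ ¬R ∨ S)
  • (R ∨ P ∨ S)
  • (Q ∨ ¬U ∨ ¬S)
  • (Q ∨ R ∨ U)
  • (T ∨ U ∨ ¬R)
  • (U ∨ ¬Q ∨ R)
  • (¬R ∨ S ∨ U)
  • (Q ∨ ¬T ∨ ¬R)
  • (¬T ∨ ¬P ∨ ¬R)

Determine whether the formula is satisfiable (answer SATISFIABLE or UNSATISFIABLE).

Set P = False and propagate.
Try Q = True.
The remaining clauses are satisfied by R = True, S = False, T = True, U = True.
So P = 0, Q = 1, R = 1, S = 0, T = 1, U = 1 is a satisfying assignment.

SATISFIABLE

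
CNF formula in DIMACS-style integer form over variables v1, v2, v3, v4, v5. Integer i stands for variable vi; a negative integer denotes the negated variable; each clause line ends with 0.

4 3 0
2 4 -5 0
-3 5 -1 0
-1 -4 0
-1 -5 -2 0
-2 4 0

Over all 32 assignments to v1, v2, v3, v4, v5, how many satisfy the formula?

9

Case analysis on v4 and v1:
  v4=T, v1=T: a clause becomes empty — 0.
  v4=T, v1=F: v2, v3, v5 free → 2^3 = 8.
  v4=F, v1=T: a clause becomes empty — 0.
  v4=F, v1=F: remaining (v2,v3,v5) ∈ {(F,T,F)} — 1.
Total: 0 + 8 + 0 + 1 = 9.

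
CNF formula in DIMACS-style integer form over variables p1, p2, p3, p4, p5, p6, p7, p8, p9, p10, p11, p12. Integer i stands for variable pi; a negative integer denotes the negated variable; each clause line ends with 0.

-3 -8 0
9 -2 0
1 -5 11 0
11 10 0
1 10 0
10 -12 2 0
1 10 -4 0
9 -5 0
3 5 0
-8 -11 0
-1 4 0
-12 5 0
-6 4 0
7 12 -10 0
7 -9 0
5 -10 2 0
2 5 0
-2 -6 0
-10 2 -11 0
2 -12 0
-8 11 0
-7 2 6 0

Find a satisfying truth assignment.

p1 = 0, p2 = 1, p3 = 1, p4 = 0, p5 = 1, p6 = 0, p7 = 1, p8 = 0, p9 = 1, p10 = 1, p11 = 1, p12 = 0

Check each clause:
  1. (~p3 | ~p8) — ~p8 is true.
  2. (~p2 | p9) — p9 is true.
  3. (~p5 | p1 | p11) — p11 is true.
  4. (p11 | p10) — p10 is true.
  5. (p1 | p10) — p10 is true.
  6. (p10 | ~p12 | p2) — p2 is true.
  7. (p10 | p1 | ~p4) — p10 is true.
  8. (p9 | ~p5) — p9 is true.
  9. (p3 | p5) — p3 is true.
  10. (~p11 | ~p8) — ~p8 is true.
  11. (p4 | ~p1) — ~p1 is true.
  12. (p5 | ~p12) — ~p12 is true.
  13. (p4 | ~p6) — ~p6 is true.
  14. (~p10 | p12 | p7) — p7 is true.
  15. (~p9 | p7) — p7 is true.
  16. (p2 | p5 | ~p10) — p2 is true.
  17. (p5 | p2) — p2 is true.
  18. (~p2 | ~p6) — ~p6 is true.
  19. (~p10 | ~p11 | p2) — p2 is true.
  20. (p2 | ~p12) — p2 is true.
  21. (p11 | ~p8) — ~p8 is true.
  22. (~p7 | p6 | p2) — p2 is true.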